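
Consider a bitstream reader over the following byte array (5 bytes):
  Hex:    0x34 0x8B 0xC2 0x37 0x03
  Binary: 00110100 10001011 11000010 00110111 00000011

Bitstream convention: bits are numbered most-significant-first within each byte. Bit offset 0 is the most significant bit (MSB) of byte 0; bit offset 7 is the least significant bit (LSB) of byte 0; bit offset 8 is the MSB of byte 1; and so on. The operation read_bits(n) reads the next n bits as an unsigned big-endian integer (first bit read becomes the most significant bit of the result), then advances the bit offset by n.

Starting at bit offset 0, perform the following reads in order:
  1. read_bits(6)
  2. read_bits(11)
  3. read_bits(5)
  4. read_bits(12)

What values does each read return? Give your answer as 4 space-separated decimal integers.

Answer: 13 279 16 2268

Derivation:
Read 1: bits[0:6] width=6 -> value=13 (bin 001101); offset now 6 = byte 0 bit 6; 34 bits remain
Read 2: bits[6:17] width=11 -> value=279 (bin 00100010111); offset now 17 = byte 2 bit 1; 23 bits remain
Read 3: bits[17:22] width=5 -> value=16 (bin 10000); offset now 22 = byte 2 bit 6; 18 bits remain
Read 4: bits[22:34] width=12 -> value=2268 (bin 100011011100); offset now 34 = byte 4 bit 2; 6 bits remain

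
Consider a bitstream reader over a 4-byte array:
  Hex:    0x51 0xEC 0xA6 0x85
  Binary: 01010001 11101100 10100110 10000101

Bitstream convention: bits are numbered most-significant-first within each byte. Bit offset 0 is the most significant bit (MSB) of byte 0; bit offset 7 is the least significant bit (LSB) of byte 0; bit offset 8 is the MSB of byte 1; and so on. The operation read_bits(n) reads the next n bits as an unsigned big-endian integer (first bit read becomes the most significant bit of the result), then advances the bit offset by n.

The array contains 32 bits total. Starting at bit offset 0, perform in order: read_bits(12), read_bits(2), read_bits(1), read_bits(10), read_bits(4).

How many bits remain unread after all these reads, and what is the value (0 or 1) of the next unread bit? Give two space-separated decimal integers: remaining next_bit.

Read 1: bits[0:12] width=12 -> value=1310 (bin 010100011110); offset now 12 = byte 1 bit 4; 20 bits remain
Read 2: bits[12:14] width=2 -> value=3 (bin 11); offset now 14 = byte 1 bit 6; 18 bits remain
Read 3: bits[14:15] width=1 -> value=0 (bin 0); offset now 15 = byte 1 bit 7; 17 bits remain
Read 4: bits[15:25] width=10 -> value=333 (bin 0101001101); offset now 25 = byte 3 bit 1; 7 bits remain
Read 5: bits[25:29] width=4 -> value=0 (bin 0000); offset now 29 = byte 3 bit 5; 3 bits remain

Answer: 3 1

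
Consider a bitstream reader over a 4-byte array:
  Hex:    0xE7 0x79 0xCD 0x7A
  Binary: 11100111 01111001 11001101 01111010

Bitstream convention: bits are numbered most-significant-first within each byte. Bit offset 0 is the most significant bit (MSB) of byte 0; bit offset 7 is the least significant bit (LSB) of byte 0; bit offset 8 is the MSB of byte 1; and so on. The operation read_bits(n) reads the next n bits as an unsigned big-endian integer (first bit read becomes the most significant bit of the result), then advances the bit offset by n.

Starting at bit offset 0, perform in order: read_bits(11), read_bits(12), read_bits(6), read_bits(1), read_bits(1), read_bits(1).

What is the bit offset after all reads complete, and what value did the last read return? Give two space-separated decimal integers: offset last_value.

Read 1: bits[0:11] width=11 -> value=1851 (bin 11100111011); offset now 11 = byte 1 bit 3; 21 bits remain
Read 2: bits[11:23] width=12 -> value=3302 (bin 110011100110); offset now 23 = byte 2 bit 7; 9 bits remain
Read 3: bits[23:29] width=6 -> value=47 (bin 101111); offset now 29 = byte 3 bit 5; 3 bits remain
Read 4: bits[29:30] width=1 -> value=0 (bin 0); offset now 30 = byte 3 bit 6; 2 bits remain
Read 5: bits[30:31] width=1 -> value=1 (bin 1); offset now 31 = byte 3 bit 7; 1 bits remain
Read 6: bits[31:32] width=1 -> value=0 (bin 0); offset now 32 = byte 4 bit 0; 0 bits remain

Answer: 32 0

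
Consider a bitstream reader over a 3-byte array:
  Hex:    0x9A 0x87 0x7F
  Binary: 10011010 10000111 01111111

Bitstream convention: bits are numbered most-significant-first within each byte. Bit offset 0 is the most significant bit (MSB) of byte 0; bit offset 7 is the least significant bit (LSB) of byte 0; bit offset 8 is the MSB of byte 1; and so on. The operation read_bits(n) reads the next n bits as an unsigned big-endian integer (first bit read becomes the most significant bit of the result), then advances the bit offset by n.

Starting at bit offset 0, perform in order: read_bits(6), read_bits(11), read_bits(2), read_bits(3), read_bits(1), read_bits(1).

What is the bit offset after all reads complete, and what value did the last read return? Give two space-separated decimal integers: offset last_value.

Read 1: bits[0:6] width=6 -> value=38 (bin 100110); offset now 6 = byte 0 bit 6; 18 bits remain
Read 2: bits[6:17] width=11 -> value=1294 (bin 10100001110); offset now 17 = byte 2 bit 1; 7 bits remain
Read 3: bits[17:19] width=2 -> value=3 (bin 11); offset now 19 = byte 2 bit 3; 5 bits remain
Read 4: bits[19:22] width=3 -> value=7 (bin 111); offset now 22 = byte 2 bit 6; 2 bits remain
Read 5: bits[22:23] width=1 -> value=1 (bin 1); offset now 23 = byte 2 bit 7; 1 bits remain
Read 6: bits[23:24] width=1 -> value=1 (bin 1); offset now 24 = byte 3 bit 0; 0 bits remain

Answer: 24 1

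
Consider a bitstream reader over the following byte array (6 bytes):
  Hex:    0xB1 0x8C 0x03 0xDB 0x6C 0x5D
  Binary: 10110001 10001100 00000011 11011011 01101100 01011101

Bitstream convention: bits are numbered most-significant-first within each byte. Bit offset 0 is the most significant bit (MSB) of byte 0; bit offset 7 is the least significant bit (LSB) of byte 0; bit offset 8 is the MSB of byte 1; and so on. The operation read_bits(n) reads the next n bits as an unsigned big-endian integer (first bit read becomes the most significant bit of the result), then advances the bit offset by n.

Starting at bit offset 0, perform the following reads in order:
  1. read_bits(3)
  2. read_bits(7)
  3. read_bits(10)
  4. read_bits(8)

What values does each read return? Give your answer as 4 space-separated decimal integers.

Read 1: bits[0:3] width=3 -> value=5 (bin 101); offset now 3 = byte 0 bit 3; 45 bits remain
Read 2: bits[3:10] width=7 -> value=70 (bin 1000110); offset now 10 = byte 1 bit 2; 38 bits remain
Read 3: bits[10:20] width=10 -> value=192 (bin 0011000000); offset now 20 = byte 2 bit 4; 28 bits remain
Read 4: bits[20:28] width=8 -> value=61 (bin 00111101); offset now 28 = byte 3 bit 4; 20 bits remain

Answer: 5 70 192 61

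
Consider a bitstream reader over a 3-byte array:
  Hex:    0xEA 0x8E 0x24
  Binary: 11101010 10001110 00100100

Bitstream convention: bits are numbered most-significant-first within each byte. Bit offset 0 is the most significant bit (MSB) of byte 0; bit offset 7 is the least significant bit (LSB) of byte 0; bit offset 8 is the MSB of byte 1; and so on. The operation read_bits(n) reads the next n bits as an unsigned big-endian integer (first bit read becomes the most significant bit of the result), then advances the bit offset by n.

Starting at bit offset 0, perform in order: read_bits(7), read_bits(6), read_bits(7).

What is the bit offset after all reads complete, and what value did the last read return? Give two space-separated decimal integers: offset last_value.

Answer: 20 98

Derivation:
Read 1: bits[0:7] width=7 -> value=117 (bin 1110101); offset now 7 = byte 0 bit 7; 17 bits remain
Read 2: bits[7:13] width=6 -> value=17 (bin 010001); offset now 13 = byte 1 bit 5; 11 bits remain
Read 3: bits[13:20] width=7 -> value=98 (bin 1100010); offset now 20 = byte 2 bit 4; 4 bits remain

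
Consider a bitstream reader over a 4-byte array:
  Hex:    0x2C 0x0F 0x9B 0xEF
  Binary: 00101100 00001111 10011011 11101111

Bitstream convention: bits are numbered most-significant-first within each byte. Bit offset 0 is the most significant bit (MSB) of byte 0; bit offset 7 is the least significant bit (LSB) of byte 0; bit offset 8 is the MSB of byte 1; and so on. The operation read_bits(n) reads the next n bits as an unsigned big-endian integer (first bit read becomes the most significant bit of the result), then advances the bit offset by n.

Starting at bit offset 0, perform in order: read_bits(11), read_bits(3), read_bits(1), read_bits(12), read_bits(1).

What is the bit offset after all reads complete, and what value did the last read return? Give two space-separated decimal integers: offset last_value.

Read 1: bits[0:11] width=11 -> value=352 (bin 00101100000); offset now 11 = byte 1 bit 3; 21 bits remain
Read 2: bits[11:14] width=3 -> value=3 (bin 011); offset now 14 = byte 1 bit 6; 18 bits remain
Read 3: bits[14:15] width=1 -> value=1 (bin 1); offset now 15 = byte 1 bit 7; 17 bits remain
Read 4: bits[15:27] width=12 -> value=3295 (bin 110011011111); offset now 27 = byte 3 bit 3; 5 bits remain
Read 5: bits[27:28] width=1 -> value=0 (bin 0); offset now 28 = byte 3 bit 4; 4 bits remain

Answer: 28 0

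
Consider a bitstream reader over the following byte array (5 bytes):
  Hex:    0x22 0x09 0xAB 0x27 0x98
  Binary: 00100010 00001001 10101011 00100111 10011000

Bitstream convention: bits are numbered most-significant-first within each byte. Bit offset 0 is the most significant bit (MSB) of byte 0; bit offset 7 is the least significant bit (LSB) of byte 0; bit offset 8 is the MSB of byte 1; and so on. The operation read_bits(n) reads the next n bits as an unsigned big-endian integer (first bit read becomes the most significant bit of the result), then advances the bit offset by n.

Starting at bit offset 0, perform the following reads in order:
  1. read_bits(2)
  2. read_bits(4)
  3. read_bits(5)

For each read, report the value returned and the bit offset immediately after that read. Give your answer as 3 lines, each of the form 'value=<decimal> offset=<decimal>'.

Read 1: bits[0:2] width=2 -> value=0 (bin 00); offset now 2 = byte 0 bit 2; 38 bits remain
Read 2: bits[2:6] width=4 -> value=8 (bin 1000); offset now 6 = byte 0 bit 6; 34 bits remain
Read 3: bits[6:11] width=5 -> value=16 (bin 10000); offset now 11 = byte 1 bit 3; 29 bits remain

Answer: value=0 offset=2
value=8 offset=6
value=16 offset=11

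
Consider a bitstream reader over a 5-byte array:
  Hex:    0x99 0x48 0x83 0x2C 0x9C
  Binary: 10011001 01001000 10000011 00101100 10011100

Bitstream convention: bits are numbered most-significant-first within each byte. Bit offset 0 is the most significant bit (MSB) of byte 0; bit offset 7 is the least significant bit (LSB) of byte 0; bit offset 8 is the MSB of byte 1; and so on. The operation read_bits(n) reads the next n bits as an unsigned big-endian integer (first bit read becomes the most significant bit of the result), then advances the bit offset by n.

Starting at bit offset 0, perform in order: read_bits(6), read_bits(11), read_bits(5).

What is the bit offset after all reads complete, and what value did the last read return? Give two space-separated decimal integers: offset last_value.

Read 1: bits[0:6] width=6 -> value=38 (bin 100110); offset now 6 = byte 0 bit 6; 34 bits remain
Read 2: bits[6:17] width=11 -> value=657 (bin 01010010001); offset now 17 = byte 2 bit 1; 23 bits remain
Read 3: bits[17:22] width=5 -> value=0 (bin 00000); offset now 22 = byte 2 bit 6; 18 bits remain

Answer: 22 0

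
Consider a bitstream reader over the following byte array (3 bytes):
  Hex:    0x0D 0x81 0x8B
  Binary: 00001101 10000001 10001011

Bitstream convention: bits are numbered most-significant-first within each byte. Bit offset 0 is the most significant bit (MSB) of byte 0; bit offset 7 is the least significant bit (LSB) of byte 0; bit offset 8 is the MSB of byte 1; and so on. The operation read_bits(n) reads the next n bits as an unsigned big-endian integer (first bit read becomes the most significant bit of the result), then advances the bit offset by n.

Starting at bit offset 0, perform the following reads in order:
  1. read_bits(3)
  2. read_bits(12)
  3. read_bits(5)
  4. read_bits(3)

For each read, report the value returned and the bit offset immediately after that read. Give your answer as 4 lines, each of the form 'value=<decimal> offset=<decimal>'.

Answer: value=0 offset=3
value=1728 offset=15
value=24 offset=20
value=5 offset=23

Derivation:
Read 1: bits[0:3] width=3 -> value=0 (bin 000); offset now 3 = byte 0 bit 3; 21 bits remain
Read 2: bits[3:15] width=12 -> value=1728 (bin 011011000000); offset now 15 = byte 1 bit 7; 9 bits remain
Read 3: bits[15:20] width=5 -> value=24 (bin 11000); offset now 20 = byte 2 bit 4; 4 bits remain
Read 4: bits[20:23] width=3 -> value=5 (bin 101); offset now 23 = byte 2 bit 7; 1 bits remain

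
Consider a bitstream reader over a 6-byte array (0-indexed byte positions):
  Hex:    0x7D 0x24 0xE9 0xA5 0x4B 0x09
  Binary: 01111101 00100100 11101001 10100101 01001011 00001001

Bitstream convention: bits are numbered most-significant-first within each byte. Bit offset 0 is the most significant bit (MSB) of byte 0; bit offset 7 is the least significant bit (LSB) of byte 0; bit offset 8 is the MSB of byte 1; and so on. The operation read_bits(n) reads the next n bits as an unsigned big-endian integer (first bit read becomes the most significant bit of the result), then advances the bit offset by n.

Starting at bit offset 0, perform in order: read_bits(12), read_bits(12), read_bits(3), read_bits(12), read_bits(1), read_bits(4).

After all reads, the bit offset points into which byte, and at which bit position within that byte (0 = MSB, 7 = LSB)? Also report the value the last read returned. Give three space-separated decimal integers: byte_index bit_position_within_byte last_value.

Read 1: bits[0:12] width=12 -> value=2002 (bin 011111010010); offset now 12 = byte 1 bit 4; 36 bits remain
Read 2: bits[12:24] width=12 -> value=1257 (bin 010011101001); offset now 24 = byte 3 bit 0; 24 bits remain
Read 3: bits[24:27] width=3 -> value=5 (bin 101); offset now 27 = byte 3 bit 3; 21 bits remain
Read 4: bits[27:39] width=12 -> value=677 (bin 001010100101); offset now 39 = byte 4 bit 7; 9 bits remain
Read 5: bits[39:40] width=1 -> value=1 (bin 1); offset now 40 = byte 5 bit 0; 8 bits remain
Read 6: bits[40:44] width=4 -> value=0 (bin 0000); offset now 44 = byte 5 bit 4; 4 bits remain

Answer: 5 4 0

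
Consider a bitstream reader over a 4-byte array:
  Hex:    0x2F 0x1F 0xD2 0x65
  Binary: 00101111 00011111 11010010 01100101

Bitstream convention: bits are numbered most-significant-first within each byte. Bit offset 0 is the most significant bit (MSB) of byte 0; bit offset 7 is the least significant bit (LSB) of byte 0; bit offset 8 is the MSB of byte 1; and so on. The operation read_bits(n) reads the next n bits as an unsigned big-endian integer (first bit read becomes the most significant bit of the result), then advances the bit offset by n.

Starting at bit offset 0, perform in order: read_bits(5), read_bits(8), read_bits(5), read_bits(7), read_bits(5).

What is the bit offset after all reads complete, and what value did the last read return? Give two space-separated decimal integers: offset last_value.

Read 1: bits[0:5] width=5 -> value=5 (bin 00101); offset now 5 = byte 0 bit 5; 27 bits remain
Read 2: bits[5:13] width=8 -> value=227 (bin 11100011); offset now 13 = byte 1 bit 5; 19 bits remain
Read 3: bits[13:18] width=5 -> value=31 (bin 11111); offset now 18 = byte 2 bit 2; 14 bits remain
Read 4: bits[18:25] width=7 -> value=36 (bin 0100100); offset now 25 = byte 3 bit 1; 7 bits remain
Read 5: bits[25:30] width=5 -> value=25 (bin 11001); offset now 30 = byte 3 bit 6; 2 bits remain

Answer: 30 25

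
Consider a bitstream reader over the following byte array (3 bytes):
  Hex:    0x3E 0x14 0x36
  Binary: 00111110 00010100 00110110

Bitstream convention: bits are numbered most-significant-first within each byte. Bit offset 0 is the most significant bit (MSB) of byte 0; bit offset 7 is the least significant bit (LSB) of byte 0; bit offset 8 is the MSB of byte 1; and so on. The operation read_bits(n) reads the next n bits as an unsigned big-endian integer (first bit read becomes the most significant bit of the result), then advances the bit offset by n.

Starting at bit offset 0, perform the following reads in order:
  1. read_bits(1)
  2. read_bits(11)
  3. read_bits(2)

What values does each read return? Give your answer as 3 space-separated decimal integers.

Read 1: bits[0:1] width=1 -> value=0 (bin 0); offset now 1 = byte 0 bit 1; 23 bits remain
Read 2: bits[1:12] width=11 -> value=993 (bin 01111100001); offset now 12 = byte 1 bit 4; 12 bits remain
Read 3: bits[12:14] width=2 -> value=1 (bin 01); offset now 14 = byte 1 bit 6; 10 bits remain

Answer: 0 993 1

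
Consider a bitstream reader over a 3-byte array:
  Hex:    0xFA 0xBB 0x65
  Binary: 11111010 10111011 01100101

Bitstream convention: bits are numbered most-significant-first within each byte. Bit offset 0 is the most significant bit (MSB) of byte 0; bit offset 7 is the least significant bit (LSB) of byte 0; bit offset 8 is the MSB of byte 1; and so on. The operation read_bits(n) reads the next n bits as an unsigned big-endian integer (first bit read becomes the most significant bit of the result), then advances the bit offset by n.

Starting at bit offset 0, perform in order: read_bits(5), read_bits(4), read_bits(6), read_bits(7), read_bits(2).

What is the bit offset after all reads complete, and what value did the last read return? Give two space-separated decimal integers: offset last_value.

Read 1: bits[0:5] width=5 -> value=31 (bin 11111); offset now 5 = byte 0 bit 5; 19 bits remain
Read 2: bits[5:9] width=4 -> value=5 (bin 0101); offset now 9 = byte 1 bit 1; 15 bits remain
Read 3: bits[9:15] width=6 -> value=29 (bin 011101); offset now 15 = byte 1 bit 7; 9 bits remain
Read 4: bits[15:22] width=7 -> value=89 (bin 1011001); offset now 22 = byte 2 bit 6; 2 bits remain
Read 5: bits[22:24] width=2 -> value=1 (bin 01); offset now 24 = byte 3 bit 0; 0 bits remain

Answer: 24 1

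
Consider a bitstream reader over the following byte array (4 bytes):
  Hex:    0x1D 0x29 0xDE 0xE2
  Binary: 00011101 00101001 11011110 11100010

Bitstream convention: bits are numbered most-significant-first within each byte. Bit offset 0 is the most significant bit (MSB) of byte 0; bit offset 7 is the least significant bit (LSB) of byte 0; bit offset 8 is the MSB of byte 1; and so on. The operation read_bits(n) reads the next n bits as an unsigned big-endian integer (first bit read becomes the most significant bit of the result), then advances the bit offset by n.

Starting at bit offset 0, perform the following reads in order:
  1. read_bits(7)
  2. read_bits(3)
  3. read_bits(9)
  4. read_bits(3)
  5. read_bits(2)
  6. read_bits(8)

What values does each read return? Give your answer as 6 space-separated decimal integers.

Read 1: bits[0:7] width=7 -> value=14 (bin 0001110); offset now 7 = byte 0 bit 7; 25 bits remain
Read 2: bits[7:10] width=3 -> value=4 (bin 100); offset now 10 = byte 1 bit 2; 22 bits remain
Read 3: bits[10:19] width=9 -> value=334 (bin 101001110); offset now 19 = byte 2 bit 3; 13 bits remain
Read 4: bits[19:22] width=3 -> value=7 (bin 111); offset now 22 = byte 2 bit 6; 10 bits remain
Read 5: bits[22:24] width=2 -> value=2 (bin 10); offset now 24 = byte 3 bit 0; 8 bits remain
Read 6: bits[24:32] width=8 -> value=226 (bin 11100010); offset now 32 = byte 4 bit 0; 0 bits remain

Answer: 14 4 334 7 2 226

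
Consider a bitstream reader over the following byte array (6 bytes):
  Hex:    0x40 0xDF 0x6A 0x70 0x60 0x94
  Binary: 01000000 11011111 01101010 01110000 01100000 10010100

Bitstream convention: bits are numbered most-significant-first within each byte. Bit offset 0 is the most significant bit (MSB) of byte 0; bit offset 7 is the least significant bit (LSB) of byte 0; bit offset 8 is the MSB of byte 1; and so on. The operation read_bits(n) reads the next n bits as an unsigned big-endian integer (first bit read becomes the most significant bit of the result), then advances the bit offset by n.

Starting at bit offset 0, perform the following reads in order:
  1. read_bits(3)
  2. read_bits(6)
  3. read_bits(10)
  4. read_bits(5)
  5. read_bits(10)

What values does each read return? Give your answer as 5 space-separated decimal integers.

Answer: 2 1 763 10 449

Derivation:
Read 1: bits[0:3] width=3 -> value=2 (bin 010); offset now 3 = byte 0 bit 3; 45 bits remain
Read 2: bits[3:9] width=6 -> value=1 (bin 000001); offset now 9 = byte 1 bit 1; 39 bits remain
Read 3: bits[9:19] width=10 -> value=763 (bin 1011111011); offset now 19 = byte 2 bit 3; 29 bits remain
Read 4: bits[19:24] width=5 -> value=10 (bin 01010); offset now 24 = byte 3 bit 0; 24 bits remain
Read 5: bits[24:34] width=10 -> value=449 (bin 0111000001); offset now 34 = byte 4 bit 2; 14 bits remain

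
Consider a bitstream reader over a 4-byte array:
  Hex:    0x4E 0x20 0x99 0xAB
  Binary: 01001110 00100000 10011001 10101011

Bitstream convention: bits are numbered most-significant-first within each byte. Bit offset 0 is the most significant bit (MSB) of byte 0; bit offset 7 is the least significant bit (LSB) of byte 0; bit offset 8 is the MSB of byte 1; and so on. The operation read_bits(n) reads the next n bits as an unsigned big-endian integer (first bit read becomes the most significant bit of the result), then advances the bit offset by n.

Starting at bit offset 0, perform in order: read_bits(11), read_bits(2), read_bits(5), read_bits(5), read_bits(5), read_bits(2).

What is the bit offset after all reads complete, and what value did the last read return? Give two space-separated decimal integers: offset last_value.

Read 1: bits[0:11] width=11 -> value=625 (bin 01001110001); offset now 11 = byte 1 bit 3; 21 bits remain
Read 2: bits[11:13] width=2 -> value=0 (bin 00); offset now 13 = byte 1 bit 5; 19 bits remain
Read 3: bits[13:18] width=5 -> value=2 (bin 00010); offset now 18 = byte 2 bit 2; 14 bits remain
Read 4: bits[18:23] width=5 -> value=12 (bin 01100); offset now 23 = byte 2 bit 7; 9 bits remain
Read 5: bits[23:28] width=5 -> value=26 (bin 11010); offset now 28 = byte 3 bit 4; 4 bits remain
Read 6: bits[28:30] width=2 -> value=2 (bin 10); offset now 30 = byte 3 bit 6; 2 bits remain

Answer: 30 2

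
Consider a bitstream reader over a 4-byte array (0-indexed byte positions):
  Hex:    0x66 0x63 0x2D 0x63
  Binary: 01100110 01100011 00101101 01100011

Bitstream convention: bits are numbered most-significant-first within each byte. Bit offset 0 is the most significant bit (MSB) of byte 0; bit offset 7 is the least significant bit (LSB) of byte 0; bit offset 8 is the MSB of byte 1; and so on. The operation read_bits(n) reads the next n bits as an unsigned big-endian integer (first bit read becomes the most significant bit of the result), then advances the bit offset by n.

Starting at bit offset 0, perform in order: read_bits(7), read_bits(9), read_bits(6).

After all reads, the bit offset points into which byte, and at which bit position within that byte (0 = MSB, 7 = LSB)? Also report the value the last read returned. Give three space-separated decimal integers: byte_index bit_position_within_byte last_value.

Read 1: bits[0:7] width=7 -> value=51 (bin 0110011); offset now 7 = byte 0 bit 7; 25 bits remain
Read 2: bits[7:16] width=9 -> value=99 (bin 001100011); offset now 16 = byte 2 bit 0; 16 bits remain
Read 3: bits[16:22] width=6 -> value=11 (bin 001011); offset now 22 = byte 2 bit 6; 10 bits remain

Answer: 2 6 11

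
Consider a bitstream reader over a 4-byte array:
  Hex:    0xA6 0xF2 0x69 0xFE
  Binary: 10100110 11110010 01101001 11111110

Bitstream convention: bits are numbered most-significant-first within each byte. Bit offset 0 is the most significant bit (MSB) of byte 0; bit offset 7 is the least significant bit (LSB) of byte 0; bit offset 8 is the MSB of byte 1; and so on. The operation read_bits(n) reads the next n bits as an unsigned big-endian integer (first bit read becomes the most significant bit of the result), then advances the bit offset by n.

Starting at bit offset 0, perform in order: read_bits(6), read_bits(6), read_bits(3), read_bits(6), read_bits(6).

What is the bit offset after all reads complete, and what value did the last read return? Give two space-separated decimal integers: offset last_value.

Read 1: bits[0:6] width=6 -> value=41 (bin 101001); offset now 6 = byte 0 bit 6; 26 bits remain
Read 2: bits[6:12] width=6 -> value=47 (bin 101111); offset now 12 = byte 1 bit 4; 20 bits remain
Read 3: bits[12:15] width=3 -> value=1 (bin 001); offset now 15 = byte 1 bit 7; 17 bits remain
Read 4: bits[15:21] width=6 -> value=13 (bin 001101); offset now 21 = byte 2 bit 5; 11 bits remain
Read 5: bits[21:27] width=6 -> value=15 (bin 001111); offset now 27 = byte 3 bit 3; 5 bits remain

Answer: 27 15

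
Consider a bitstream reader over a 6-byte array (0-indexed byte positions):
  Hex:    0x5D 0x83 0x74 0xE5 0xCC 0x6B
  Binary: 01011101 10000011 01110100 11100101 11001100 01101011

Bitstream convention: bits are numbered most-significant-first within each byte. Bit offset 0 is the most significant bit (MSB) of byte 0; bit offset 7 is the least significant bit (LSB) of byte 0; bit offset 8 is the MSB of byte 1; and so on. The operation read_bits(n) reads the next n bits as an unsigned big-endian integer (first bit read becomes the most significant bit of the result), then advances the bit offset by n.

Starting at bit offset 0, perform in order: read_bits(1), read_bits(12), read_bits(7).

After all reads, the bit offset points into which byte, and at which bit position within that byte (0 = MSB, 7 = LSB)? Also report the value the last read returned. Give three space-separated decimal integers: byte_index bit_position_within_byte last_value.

Read 1: bits[0:1] width=1 -> value=0 (bin 0); offset now 1 = byte 0 bit 1; 47 bits remain
Read 2: bits[1:13] width=12 -> value=2992 (bin 101110110000); offset now 13 = byte 1 bit 5; 35 bits remain
Read 3: bits[13:20] width=7 -> value=55 (bin 0110111); offset now 20 = byte 2 bit 4; 28 bits remain

Answer: 2 4 55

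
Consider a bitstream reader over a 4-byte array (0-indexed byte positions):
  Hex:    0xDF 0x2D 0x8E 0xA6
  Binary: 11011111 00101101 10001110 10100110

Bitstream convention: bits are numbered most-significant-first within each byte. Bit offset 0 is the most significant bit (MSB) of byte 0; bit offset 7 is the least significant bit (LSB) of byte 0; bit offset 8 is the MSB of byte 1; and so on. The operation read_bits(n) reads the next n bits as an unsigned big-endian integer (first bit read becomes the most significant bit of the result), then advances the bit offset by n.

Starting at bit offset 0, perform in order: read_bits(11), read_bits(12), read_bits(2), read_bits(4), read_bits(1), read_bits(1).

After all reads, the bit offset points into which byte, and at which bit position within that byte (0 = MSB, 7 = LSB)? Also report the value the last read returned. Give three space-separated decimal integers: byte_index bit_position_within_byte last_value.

Read 1: bits[0:11] width=11 -> value=1785 (bin 11011111001); offset now 11 = byte 1 bit 3; 21 bits remain
Read 2: bits[11:23] width=12 -> value=1735 (bin 011011000111); offset now 23 = byte 2 bit 7; 9 bits remain
Read 3: bits[23:25] width=2 -> value=1 (bin 01); offset now 25 = byte 3 bit 1; 7 bits remain
Read 4: bits[25:29] width=4 -> value=4 (bin 0100); offset now 29 = byte 3 bit 5; 3 bits remain
Read 5: bits[29:30] width=1 -> value=1 (bin 1); offset now 30 = byte 3 bit 6; 2 bits remain
Read 6: bits[30:31] width=1 -> value=1 (bin 1); offset now 31 = byte 3 bit 7; 1 bits remain

Answer: 3 7 1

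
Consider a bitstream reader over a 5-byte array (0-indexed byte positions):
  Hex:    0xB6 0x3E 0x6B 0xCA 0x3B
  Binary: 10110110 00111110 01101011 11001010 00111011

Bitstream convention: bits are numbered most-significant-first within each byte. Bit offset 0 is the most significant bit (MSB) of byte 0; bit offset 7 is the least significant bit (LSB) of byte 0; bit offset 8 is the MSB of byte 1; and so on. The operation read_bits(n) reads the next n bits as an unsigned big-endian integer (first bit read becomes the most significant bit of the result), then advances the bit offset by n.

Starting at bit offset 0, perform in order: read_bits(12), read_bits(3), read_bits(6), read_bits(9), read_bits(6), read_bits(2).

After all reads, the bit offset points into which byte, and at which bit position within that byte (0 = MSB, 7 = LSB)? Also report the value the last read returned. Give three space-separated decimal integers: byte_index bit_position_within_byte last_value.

Read 1: bits[0:12] width=12 -> value=2915 (bin 101101100011); offset now 12 = byte 1 bit 4; 28 bits remain
Read 2: bits[12:15] width=3 -> value=7 (bin 111); offset now 15 = byte 1 bit 7; 25 bits remain
Read 3: bits[15:21] width=6 -> value=13 (bin 001101); offset now 21 = byte 2 bit 5; 19 bits remain
Read 4: bits[21:30] width=9 -> value=242 (bin 011110010); offset now 30 = byte 3 bit 6; 10 bits remain
Read 5: bits[30:36] width=6 -> value=35 (bin 100011); offset now 36 = byte 4 bit 4; 4 bits remain
Read 6: bits[36:38] width=2 -> value=2 (bin 10); offset now 38 = byte 4 bit 6; 2 bits remain

Answer: 4 6 2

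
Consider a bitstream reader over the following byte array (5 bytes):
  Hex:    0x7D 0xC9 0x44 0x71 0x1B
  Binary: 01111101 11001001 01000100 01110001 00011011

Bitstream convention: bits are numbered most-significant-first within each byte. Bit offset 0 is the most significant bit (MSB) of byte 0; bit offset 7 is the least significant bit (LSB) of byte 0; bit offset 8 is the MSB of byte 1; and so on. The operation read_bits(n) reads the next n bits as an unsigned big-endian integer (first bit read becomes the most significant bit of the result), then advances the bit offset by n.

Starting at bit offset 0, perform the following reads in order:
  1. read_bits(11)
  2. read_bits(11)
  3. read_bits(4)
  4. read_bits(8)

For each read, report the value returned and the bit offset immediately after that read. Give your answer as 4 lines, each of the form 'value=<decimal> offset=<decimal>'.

Read 1: bits[0:11] width=11 -> value=1006 (bin 01111101110); offset now 11 = byte 1 bit 3; 29 bits remain
Read 2: bits[11:22] width=11 -> value=593 (bin 01001010001); offset now 22 = byte 2 bit 6; 18 bits remain
Read 3: bits[22:26] width=4 -> value=1 (bin 0001); offset now 26 = byte 3 bit 2; 14 bits remain
Read 4: bits[26:34] width=8 -> value=196 (bin 11000100); offset now 34 = byte 4 bit 2; 6 bits remain

Answer: value=1006 offset=11
value=593 offset=22
value=1 offset=26
value=196 offset=34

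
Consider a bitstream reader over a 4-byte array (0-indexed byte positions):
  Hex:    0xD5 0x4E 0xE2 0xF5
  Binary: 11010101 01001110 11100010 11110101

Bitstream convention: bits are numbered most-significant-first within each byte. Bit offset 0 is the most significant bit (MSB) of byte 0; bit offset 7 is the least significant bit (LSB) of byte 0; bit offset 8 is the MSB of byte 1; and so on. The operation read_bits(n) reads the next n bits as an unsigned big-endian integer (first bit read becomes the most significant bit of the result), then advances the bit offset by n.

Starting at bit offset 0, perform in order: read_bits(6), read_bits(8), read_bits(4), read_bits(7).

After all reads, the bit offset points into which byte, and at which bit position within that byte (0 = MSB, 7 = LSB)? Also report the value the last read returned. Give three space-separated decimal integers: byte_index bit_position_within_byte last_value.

Read 1: bits[0:6] width=6 -> value=53 (bin 110101); offset now 6 = byte 0 bit 6; 26 bits remain
Read 2: bits[6:14] width=8 -> value=83 (bin 01010011); offset now 14 = byte 1 bit 6; 18 bits remain
Read 3: bits[14:18] width=4 -> value=11 (bin 1011); offset now 18 = byte 2 bit 2; 14 bits remain
Read 4: bits[18:25] width=7 -> value=69 (bin 1000101); offset now 25 = byte 3 bit 1; 7 bits remain

Answer: 3 1 69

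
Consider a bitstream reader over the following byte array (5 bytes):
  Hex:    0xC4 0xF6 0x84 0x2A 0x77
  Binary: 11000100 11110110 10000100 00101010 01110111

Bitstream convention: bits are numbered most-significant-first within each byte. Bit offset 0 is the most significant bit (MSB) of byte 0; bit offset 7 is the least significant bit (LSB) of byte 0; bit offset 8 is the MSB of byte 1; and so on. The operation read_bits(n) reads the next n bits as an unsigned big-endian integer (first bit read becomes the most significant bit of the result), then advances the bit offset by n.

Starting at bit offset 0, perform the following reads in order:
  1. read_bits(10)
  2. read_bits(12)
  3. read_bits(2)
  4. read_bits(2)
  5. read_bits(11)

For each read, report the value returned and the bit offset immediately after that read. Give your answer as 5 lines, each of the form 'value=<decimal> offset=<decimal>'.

Read 1: bits[0:10] width=10 -> value=787 (bin 1100010011); offset now 10 = byte 1 bit 2; 30 bits remain
Read 2: bits[10:22] width=12 -> value=3489 (bin 110110100001); offset now 22 = byte 2 bit 6; 18 bits remain
Read 3: bits[22:24] width=2 -> value=0 (bin 00); offset now 24 = byte 3 bit 0; 16 bits remain
Read 4: bits[24:26] width=2 -> value=0 (bin 00); offset now 26 = byte 3 bit 2; 14 bits remain
Read 5: bits[26:37] width=11 -> value=1358 (bin 10101001110); offset now 37 = byte 4 bit 5; 3 bits remain

Answer: value=787 offset=10
value=3489 offset=22
value=0 offset=24
value=0 offset=26
value=1358 offset=37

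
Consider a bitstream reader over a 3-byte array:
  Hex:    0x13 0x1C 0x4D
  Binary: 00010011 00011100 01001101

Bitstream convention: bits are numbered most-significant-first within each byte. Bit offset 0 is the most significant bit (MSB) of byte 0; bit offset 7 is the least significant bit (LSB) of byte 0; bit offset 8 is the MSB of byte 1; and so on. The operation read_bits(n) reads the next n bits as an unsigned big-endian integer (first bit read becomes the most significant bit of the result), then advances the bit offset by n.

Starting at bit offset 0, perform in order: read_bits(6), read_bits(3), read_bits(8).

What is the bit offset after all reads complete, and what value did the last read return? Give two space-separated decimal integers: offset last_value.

Read 1: bits[0:6] width=6 -> value=4 (bin 000100); offset now 6 = byte 0 bit 6; 18 bits remain
Read 2: bits[6:9] width=3 -> value=6 (bin 110); offset now 9 = byte 1 bit 1; 15 bits remain
Read 3: bits[9:17] width=8 -> value=56 (bin 00111000); offset now 17 = byte 2 bit 1; 7 bits remain

Answer: 17 56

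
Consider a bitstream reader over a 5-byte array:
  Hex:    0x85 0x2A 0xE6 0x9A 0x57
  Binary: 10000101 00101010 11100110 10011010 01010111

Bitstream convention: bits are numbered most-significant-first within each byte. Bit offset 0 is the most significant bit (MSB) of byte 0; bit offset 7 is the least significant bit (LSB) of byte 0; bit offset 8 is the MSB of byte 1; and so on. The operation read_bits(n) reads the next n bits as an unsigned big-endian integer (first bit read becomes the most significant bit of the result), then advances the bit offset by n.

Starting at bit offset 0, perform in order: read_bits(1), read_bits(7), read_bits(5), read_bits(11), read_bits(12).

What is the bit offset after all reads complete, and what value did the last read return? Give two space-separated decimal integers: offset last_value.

Answer: 36 2469

Derivation:
Read 1: bits[0:1] width=1 -> value=1 (bin 1); offset now 1 = byte 0 bit 1; 39 bits remain
Read 2: bits[1:8] width=7 -> value=5 (bin 0000101); offset now 8 = byte 1 bit 0; 32 bits remain
Read 3: bits[8:13] width=5 -> value=5 (bin 00101); offset now 13 = byte 1 bit 5; 27 bits remain
Read 4: bits[13:24] width=11 -> value=742 (bin 01011100110); offset now 24 = byte 3 bit 0; 16 bits remain
Read 5: bits[24:36] width=12 -> value=2469 (bin 100110100101); offset now 36 = byte 4 bit 4; 4 bits remain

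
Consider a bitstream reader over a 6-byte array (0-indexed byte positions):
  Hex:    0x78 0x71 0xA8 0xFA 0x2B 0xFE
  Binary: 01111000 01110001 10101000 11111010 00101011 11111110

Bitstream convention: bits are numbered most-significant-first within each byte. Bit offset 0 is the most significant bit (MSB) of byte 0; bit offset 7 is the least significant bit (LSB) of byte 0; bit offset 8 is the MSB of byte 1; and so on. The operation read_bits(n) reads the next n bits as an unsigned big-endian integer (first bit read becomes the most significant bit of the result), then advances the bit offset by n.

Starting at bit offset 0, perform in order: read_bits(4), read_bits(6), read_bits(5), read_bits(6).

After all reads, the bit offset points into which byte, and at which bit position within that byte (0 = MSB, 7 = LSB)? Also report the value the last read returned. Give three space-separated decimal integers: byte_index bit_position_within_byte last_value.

Answer: 2 5 53

Derivation:
Read 1: bits[0:4] width=4 -> value=7 (bin 0111); offset now 4 = byte 0 bit 4; 44 bits remain
Read 2: bits[4:10] width=6 -> value=33 (bin 100001); offset now 10 = byte 1 bit 2; 38 bits remain
Read 3: bits[10:15] width=5 -> value=24 (bin 11000); offset now 15 = byte 1 bit 7; 33 bits remain
Read 4: bits[15:21] width=6 -> value=53 (bin 110101); offset now 21 = byte 2 bit 5; 27 bits remain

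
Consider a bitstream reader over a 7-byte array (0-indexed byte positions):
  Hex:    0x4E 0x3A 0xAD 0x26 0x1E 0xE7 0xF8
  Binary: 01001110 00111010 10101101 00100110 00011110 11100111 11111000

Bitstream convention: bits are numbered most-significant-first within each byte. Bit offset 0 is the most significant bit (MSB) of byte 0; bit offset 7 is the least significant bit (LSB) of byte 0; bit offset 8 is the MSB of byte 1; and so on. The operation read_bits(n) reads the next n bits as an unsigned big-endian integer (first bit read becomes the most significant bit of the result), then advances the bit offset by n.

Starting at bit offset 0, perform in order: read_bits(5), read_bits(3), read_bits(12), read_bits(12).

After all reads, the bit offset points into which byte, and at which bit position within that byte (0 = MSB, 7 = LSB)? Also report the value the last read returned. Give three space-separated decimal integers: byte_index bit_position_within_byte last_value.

Answer: 4 0 3366

Derivation:
Read 1: bits[0:5] width=5 -> value=9 (bin 01001); offset now 5 = byte 0 bit 5; 51 bits remain
Read 2: bits[5:8] width=3 -> value=6 (bin 110); offset now 8 = byte 1 bit 0; 48 bits remain
Read 3: bits[8:20] width=12 -> value=938 (bin 001110101010); offset now 20 = byte 2 bit 4; 36 bits remain
Read 4: bits[20:32] width=12 -> value=3366 (bin 110100100110); offset now 32 = byte 4 bit 0; 24 bits remain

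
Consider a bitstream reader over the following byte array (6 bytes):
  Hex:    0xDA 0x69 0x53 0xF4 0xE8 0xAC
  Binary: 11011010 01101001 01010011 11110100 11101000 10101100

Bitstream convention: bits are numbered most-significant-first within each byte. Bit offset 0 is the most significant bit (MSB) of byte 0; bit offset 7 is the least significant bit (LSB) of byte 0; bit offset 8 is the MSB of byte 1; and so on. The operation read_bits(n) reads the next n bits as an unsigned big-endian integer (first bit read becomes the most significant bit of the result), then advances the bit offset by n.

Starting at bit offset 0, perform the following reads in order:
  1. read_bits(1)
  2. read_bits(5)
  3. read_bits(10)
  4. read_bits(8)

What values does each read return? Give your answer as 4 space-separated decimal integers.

Read 1: bits[0:1] width=1 -> value=1 (bin 1); offset now 1 = byte 0 bit 1; 47 bits remain
Read 2: bits[1:6] width=5 -> value=22 (bin 10110); offset now 6 = byte 0 bit 6; 42 bits remain
Read 3: bits[6:16] width=10 -> value=617 (bin 1001101001); offset now 16 = byte 2 bit 0; 32 bits remain
Read 4: bits[16:24] width=8 -> value=83 (bin 01010011); offset now 24 = byte 3 bit 0; 24 bits remain

Answer: 1 22 617 83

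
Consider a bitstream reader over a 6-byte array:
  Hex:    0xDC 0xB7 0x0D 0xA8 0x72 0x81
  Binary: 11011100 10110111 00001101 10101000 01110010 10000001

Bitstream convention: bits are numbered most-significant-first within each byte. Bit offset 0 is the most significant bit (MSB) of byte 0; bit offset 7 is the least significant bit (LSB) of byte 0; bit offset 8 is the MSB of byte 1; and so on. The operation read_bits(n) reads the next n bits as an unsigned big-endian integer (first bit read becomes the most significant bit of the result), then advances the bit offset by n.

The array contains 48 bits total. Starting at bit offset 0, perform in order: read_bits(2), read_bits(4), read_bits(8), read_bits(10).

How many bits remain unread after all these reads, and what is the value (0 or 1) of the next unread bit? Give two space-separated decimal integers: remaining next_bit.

Answer: 24 1

Derivation:
Read 1: bits[0:2] width=2 -> value=3 (bin 11); offset now 2 = byte 0 bit 2; 46 bits remain
Read 2: bits[2:6] width=4 -> value=7 (bin 0111); offset now 6 = byte 0 bit 6; 42 bits remain
Read 3: bits[6:14] width=8 -> value=45 (bin 00101101); offset now 14 = byte 1 bit 6; 34 bits remain
Read 4: bits[14:24] width=10 -> value=781 (bin 1100001101); offset now 24 = byte 3 bit 0; 24 bits remain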